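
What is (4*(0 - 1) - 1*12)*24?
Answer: -384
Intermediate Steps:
(4*(0 - 1) - 1*12)*24 = (4*(-1) - 12)*24 = (-4 - 12)*24 = -16*24 = -384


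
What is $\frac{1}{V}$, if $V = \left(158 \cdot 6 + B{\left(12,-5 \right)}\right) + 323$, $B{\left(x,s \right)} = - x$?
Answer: $\frac{1}{1259} \approx 0.00079428$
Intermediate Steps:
$V = 1259$ ($V = \left(158 \cdot 6 - 12\right) + 323 = \left(948 - 12\right) + 323 = 936 + 323 = 1259$)
$\frac{1}{V} = \frac{1}{1259}$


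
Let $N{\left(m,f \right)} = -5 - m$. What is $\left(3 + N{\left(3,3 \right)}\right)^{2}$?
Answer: $25$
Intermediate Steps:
$\left(3 + N{\left(3,3 \right)}\right)^{2} = \left(3 - 8\right)^{2} = \left(-5\right)^{2} = 25$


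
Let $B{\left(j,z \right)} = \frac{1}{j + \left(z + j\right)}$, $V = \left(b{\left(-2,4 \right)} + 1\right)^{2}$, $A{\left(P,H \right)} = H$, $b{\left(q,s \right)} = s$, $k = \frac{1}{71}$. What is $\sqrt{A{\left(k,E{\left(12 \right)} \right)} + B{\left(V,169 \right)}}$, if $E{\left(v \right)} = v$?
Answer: $\frac{\sqrt{575751}}{219} \approx 3.4648$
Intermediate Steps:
$k = \frac{1}{71} \approx 0.014085$
$V = 25$ ($V = \left(4 + 1\right)^{2} = 5^{2} = 25$)
$B{\left(j,z \right)} = \frac{1}{z + 2 j}$ ($B{\left(j,z \right)} = \frac{1}{j + \left(j + z\right)} = \frac{1}{z + 2 j}$)
$\sqrt{A{\left(k,E{\left(12 \right)} \right)} + B{\left(V,169 \right)}} = \sqrt{12 + \frac{1}{169 + 2 \cdot 25}} = \sqrt{12 + \frac{1}{169 + 50}} = \sqrt{12 + \frac{1}{219}} = \sqrt{\frac{2629}{219}} = \frac{\sqrt{575751}}{219}$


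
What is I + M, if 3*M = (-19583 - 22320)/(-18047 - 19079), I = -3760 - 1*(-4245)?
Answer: 54060233/111378 ≈ 485.38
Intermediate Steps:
I = 485 (I = -3760 + 4245 = 485)
M = 41903/111378 (M = ((-19583 - 22320)/(-18047 - 19079))/3 = (-41903/(-37126))/3 = (-41903*(-1/37126))/3 = (⅓)*(41903/37126) = 41903/111378 ≈ 0.37622)
I + M = 485 + 41903/111378 = 54060233/111378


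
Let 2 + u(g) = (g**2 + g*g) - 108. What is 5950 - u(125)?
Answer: -25190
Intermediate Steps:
u(g) = -110 + 2*g**2 (u(g) = -2 + ((g**2 + g*g) - 108) = -2 + ((g**2 + g**2) - 108) = -2 + (2*g**2 - 108) = -2 + (-108 + 2*g**2) = -110 + 2*g**2)
5950 - u(125) = 5950 - (-110 + 2*125**2) = 5950 - (-110 + 2*15625) = 5950 - (-110 + 31250) = 5950 - 1*31140 = 5950 - 31140 = -25190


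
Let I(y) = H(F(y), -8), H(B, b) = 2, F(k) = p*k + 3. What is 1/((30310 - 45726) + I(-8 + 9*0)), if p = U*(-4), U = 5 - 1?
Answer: -1/15414 ≈ -6.4876e-5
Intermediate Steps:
U = 4
p = -16 (p = 4*(-4) = -16)
F(k) = 3 - 16*k (F(k) = -16*k + 3 = 3 - 16*k)
I(y) = 2
1/((30310 - 45726) + I(-8 + 9*0)) = 1/((30310 - 45726) + 2) = 1/(-15416 + 2) = 1/(-15414) = -1/15414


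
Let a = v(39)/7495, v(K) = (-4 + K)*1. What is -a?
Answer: -7/1499 ≈ -0.0046698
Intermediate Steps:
v(K) = -4 + K
a = 7/1499 (a = (-4 + 39)/7495 = 35*(1/7495) = 7/1499 ≈ 0.0046698)
-a = -1*7/1499 = -7/1499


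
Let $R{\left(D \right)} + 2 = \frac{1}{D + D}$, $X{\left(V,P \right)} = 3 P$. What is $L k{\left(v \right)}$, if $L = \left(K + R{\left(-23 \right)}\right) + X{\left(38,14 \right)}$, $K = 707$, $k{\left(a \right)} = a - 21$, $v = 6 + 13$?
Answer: $- \frac{34361}{23} \approx -1494.0$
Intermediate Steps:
$v = 19$
$k{\left(a \right)} = -21 + a$
$R{\left(D \right)} = -2 + \frac{1}{2 D}$ ($R{\left(D \right)} = -2 + \frac{1}{D + D} = -2 + \frac{1}{2 D}$)
$L = \frac{34361}{46}$ ($L = \left(707 - \left(2 - \frac{1}{2 \left(-23\right)}\right)\right) + 3 \cdot 14 = \left(707 + \left(-2 + \frac{1}{2} \left(- \frac{1}{23}\right)\right)\right) + 42 = \left(707 - \frac{93}{46}\right) + 42 = \frac{32429}{46} + 42 = \frac{34361}{46} \approx 746.98$)
$L k{\left(v \right)} = \frac{34361 \left(-21 + 19\right)}{46} = \frac{34361}{46} \left(-2\right) = - \frac{34361}{23}$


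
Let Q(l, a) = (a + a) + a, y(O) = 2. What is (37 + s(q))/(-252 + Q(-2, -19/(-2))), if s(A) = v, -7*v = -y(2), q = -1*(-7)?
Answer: -174/1043 ≈ -0.16683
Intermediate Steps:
q = 7
v = 2/7 (v = -(-1)*2/7 = -⅐*(-2) = 2/7 ≈ 0.28571)
s(A) = 2/7
Q(l, a) = 3*a (Q(l, a) = 2*a + a = 3*a)
(37 + s(q))/(-252 + Q(-2, -19/(-2))) = (37 + 2/7)/(-252 + 3*(-19/(-2))) = 261/(7*(-252 + 3*(-19*(-½)))) = 261/(7*(-252 + 3*(19/2))) = 261/(7*(-252 + 57/2)) = 261/(7*(-447/2)) = (261/7)*(-2/447) = -174/1043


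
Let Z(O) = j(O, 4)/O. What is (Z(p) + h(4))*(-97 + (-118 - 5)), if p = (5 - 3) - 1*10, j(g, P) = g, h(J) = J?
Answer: -1100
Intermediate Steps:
p = -8 (p = 2 - 10 = -8)
Z(O) = 1 (Z(O) = O/O = 1)
(Z(p) + h(4))*(-97 + (-118 - 5)) = (1 + 4)*(-97 + (-118 - 5)) = 5*(-97 - 123) = 5*(-220) = -1100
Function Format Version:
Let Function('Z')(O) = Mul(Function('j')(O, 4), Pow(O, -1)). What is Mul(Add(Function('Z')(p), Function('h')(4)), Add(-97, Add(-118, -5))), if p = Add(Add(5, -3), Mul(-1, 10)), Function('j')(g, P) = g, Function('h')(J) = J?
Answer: -1100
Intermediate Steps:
p = -8 (p = Add(2, -10) = -8)
Function('Z')(O) = 1 (Function('Z')(O) = Mul(O, Pow(O, -1)) = 1)
Mul(Add(Function('Z')(p), Function('h')(4)), Add(-97, Add(-118, -5))) = Mul(Add(1, 4), Add(-97, Add(-118, -5))) = Mul(5, Add(-97, -123)) = Mul(5, -220) = -1100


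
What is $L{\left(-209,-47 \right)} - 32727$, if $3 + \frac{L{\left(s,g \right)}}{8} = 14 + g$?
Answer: $-33015$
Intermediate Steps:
$L{\left(s,g \right)} = 88 + 8 g$ ($L{\left(s,g \right)} = -24 + 8 \left(14 + g\right) = -24 + \left(112 + 8 g\right) = 88 + 8 g$)
$L{\left(-209,-47 \right)} - 32727 = \left(88 + 8 \left(-47\right)\right) - 32727 = \left(88 - 376\right) - 32727 = -288 - 32727 = -33015$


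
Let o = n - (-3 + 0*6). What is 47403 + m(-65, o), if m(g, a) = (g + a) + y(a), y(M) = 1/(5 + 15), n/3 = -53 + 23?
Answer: 945021/20 ≈ 47251.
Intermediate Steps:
n = -90 (n = 3*(-53 + 23) = 3*(-30) = -90)
y(M) = 1/20
o = -87 (o = -90 - (-3 + 0*6) = -90 - (-3 + 0) = -90 - 1*(-3) = -90 + 3 = -87)
m(g, a) = 1/20 + a + g (m(g, a) = (g + a) + 1/20 = (a + g) + 1/20 = 1/20 + a + g)
47403 + m(-65, o) = 47403 + (1/20 - 87 - 65) = 47403 - 3039/20 = 945021/20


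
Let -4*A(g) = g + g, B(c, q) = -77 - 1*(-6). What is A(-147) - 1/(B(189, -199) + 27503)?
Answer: 2016251/27432 ≈ 73.500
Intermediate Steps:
B(c, q) = -71 (B(c, q) = -77 + 6 = -71)
A(g) = -g/2 (A(g) = -(g + g)/4 = -g/2)
A(-147) - 1/(B(189, -199) + 27503) = -½*(-147) - 1/(-71 + 27503) = 147/2 - 1/27432 = 2016251/27432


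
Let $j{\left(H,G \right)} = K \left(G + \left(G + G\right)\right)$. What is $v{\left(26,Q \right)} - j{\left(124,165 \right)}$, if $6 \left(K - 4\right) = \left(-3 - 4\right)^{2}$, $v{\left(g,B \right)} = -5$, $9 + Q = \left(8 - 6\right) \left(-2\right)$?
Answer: $- \frac{12055}{2} \approx -6027.5$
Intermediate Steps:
$Q = -13$ ($Q = -9 + \left(8 - 6\right) \left(-2\right) = -9 + 2 \left(-2\right) = -9 - 4 = -13$)
$K = \frac{73}{6}$ ($K = 4 + \frac{\left(-3 - 4\right)^{2}}{6} = 4 + \frac{\left(-7\right)^{2}}{6} = 4 + \frac{1}{6} \cdot 49 = 4 + \frac{49}{6} = \frac{73}{6} \approx 12.167$)
$j{\left(H,G \right)} = \frac{73 G}{2}$ ($j{\left(H,G \right)} = \frac{73 \left(G + \left(G + G\right)\right)}{6} = \frac{73 \left(G + 2 G\right)}{6} = \frac{73 \cdot 3 G}{6} = \frac{73 G}{2}$)
$v{\left(26,Q \right)} - j{\left(124,165 \right)} = -5 - \frac{73}{2} \cdot 165 = -5 - \frac{12045}{2} = - \frac{12055}{2}$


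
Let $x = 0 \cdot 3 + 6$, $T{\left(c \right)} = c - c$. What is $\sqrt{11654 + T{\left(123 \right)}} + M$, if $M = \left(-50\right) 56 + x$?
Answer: $-2794 + \sqrt{11654} \approx -2686.0$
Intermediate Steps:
$T{\left(c \right)} = 0$
$x = 6$ ($x = 0 + 6 = 6$)
$M = -2794$ ($M = \left(-50\right) 56 + 6 = -2800 + 6 = -2794$)
$\sqrt{11654 + T{\left(123 \right)}} + M = \sqrt{11654 + 0} - 2794 = \sqrt{11654} - 2794 = -2794 + \sqrt{11654}$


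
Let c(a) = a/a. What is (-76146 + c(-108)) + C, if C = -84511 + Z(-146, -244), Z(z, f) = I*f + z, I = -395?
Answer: -64422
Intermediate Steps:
c(a) = 1
Z(z, f) = z - 395*f (Z(z, f) = -395*f + z = z - 395*f)
C = 11723 (C = -84511 + (-146 - 395*(-244)) = -84511 + (-146 + 96380) = -84511 + 96234 = 11723)
(-76146 + c(-108)) + C = (-76146 + 1) + 11723 = -76145 + 11723 = -64422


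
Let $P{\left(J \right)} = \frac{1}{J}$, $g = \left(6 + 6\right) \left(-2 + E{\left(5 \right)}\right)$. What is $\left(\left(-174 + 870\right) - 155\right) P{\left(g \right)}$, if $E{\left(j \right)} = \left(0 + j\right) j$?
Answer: $\frac{541}{276} \approx 1.9601$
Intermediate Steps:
$E{\left(j \right)} = j^{2}$ ($E{\left(j \right)} = j j = j^{2}$)
$g = 276$ ($g = \left(6 + 6\right) \left(-2 + 5^{2}\right) = 12 \left(-2 + 25\right) = 12 \cdot 23 = 276$)
$\left(\left(-174 + 870\right) - 155\right) P{\left(g \right)} = \frac{\left(-174 + 870\right) - 155}{276} = \left(696 - 155\right) \frac{1}{276} = 541 \cdot \frac{1}{276} = \frac{541}{276}$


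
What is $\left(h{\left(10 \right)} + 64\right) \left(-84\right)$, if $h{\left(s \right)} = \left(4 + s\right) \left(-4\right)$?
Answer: $-672$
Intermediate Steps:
$h{\left(s \right)} = -16 - 4 s$
$\left(h{\left(10 \right)} + 64\right) \left(-84\right) = \left(\left(-16 - 40\right) + 64\right) \left(-84\right) = \left(-56 + 64\right) \left(-84\right) = 8 \left(-84\right) = -672$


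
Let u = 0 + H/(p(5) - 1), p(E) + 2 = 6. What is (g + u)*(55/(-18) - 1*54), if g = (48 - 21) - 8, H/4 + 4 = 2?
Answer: -50323/54 ≈ -931.91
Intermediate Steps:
p(E) = 4 (p(E) = -2 + 6 = 4)
H = -8 (H = -16 + 4*2 = -16 + 8 = -8)
g = 19 (g = 27 - 8 = 19)
u = -8/3 (u = 0 - 8/(4 - 1) = 0 - 8/3 = -8/3 ≈ -2.6667)
(g + u)*(55/(-18) - 1*54) = (19 - 8/3)*(55/(-18) - 1*54) = 49*(55*(-1/18) - 54)/3 = 49*(-55/18 - 54)/3 = (49/3)*(-1027/18) = -50323/54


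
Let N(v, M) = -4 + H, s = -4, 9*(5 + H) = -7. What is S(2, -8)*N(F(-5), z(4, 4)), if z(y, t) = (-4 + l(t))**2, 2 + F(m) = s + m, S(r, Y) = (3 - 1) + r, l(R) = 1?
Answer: -352/9 ≈ -39.111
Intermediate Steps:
H = -52/9 (H = -5 + (1/9)*(-7) = -5 - 7/9 = -52/9 ≈ -5.7778)
S(r, Y) = 2 + r
F(m) = -6 + m (F(m) = -2 + (-4 + m) = -6 + m)
z(y, t) = 9 (z(y, t) = (-4 + 1)**2 = (-3)**2 = 9)
N(v, M) = -88/9 (N(v, M) = -4 - 52/9 = -88/9)
S(2, -8)*N(F(-5), z(4, 4)) = (2 + 2)*(-88/9) = 4*(-88/9) = -352/9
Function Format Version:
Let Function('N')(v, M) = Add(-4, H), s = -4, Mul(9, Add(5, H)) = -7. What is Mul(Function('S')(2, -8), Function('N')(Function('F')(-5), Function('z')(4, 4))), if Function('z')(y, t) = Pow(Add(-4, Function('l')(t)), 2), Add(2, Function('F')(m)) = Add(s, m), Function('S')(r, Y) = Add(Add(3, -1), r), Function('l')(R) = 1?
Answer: Rational(-352, 9) ≈ -39.111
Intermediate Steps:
H = Rational(-52, 9) (H = Add(-5, Mul(Rational(1, 9), -7)) = Add(-5, Rational(-7, 9)) = Rational(-52, 9) ≈ -5.7778)
Function('S')(r, Y) = Add(2, r)
Function('F')(m) = Add(-6, m) (Function('F')(m) = Add(-2, Add(-4, m)) = Add(-6, m))
Function('z')(y, t) = 9 (Function('z')(y, t) = Pow(Add(-4, 1), 2) = Pow(-3, 2) = 9)
Function('N')(v, M) = Rational(-88, 9) (Function('N')(v, M) = Add(-4, Rational(-52, 9)) = Rational(-88, 9))
Mul(Function('S')(2, -8), Function('N')(Function('F')(-5), Function('z')(4, 4))) = Mul(Add(2, 2), Rational(-88, 9)) = Mul(4, Rational(-88, 9)) = Rational(-352, 9)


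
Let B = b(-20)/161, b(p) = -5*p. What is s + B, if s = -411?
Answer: -66071/161 ≈ -410.38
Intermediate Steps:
B = 100/161 (B = -5*(-20)/161 = 100*(1/161) = 100/161 ≈ 0.62112)
s + B = -411 + 100/161 = -66071/161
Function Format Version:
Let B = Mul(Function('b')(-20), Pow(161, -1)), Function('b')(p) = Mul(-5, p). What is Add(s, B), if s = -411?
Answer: Rational(-66071, 161) ≈ -410.38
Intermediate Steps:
B = Rational(100, 161) (B = Mul(Mul(-5, -20), Pow(161, -1)) = Mul(100, Rational(1, 161)) = Rational(100, 161) ≈ 0.62112)
Add(s, B) = Add(-411, Rational(100, 161)) = Rational(-66071, 161)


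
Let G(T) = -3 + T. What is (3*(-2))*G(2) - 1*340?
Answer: -334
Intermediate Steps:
(3*(-2))*G(2) - 1*340 = (3*(-2))*(-3 + 2) - 1*340 = -6*(-1) - 340 = 6 - 340 = -334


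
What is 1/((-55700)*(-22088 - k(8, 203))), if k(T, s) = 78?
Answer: 1/1234646200 ≈ 8.0995e-10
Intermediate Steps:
1/((-55700)*(-22088 - k(8, 203))) = 1/((-55700)*(-22088 - 1*78)) = -1/(55700*(-22088 - 78)) = -1/55700/(-22166) = -1/55700*(-1/22166) = 1/1234646200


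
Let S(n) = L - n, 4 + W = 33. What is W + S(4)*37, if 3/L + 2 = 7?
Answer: -484/5 ≈ -96.800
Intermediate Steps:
L = 3/5 (L = 3/(-2 + 7) = 3/5 ≈ 0.60000)
W = 29 (W = -4 + 33 = 29)
S(n) = 3/5 - n
W + S(4)*37 = 29 + (3/5 - 1*4)*37 = 29 + (3/5 - 4)*37 = 29 - 17/5*37 = 29 - 629/5 = -484/5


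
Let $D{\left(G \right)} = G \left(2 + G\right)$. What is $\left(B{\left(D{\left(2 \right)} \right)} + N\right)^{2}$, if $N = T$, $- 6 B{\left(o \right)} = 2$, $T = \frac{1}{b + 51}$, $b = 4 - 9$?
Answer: $\frac{1849}{19044} \approx 0.097091$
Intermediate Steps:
$b = -5$ ($b = 4 - 9 = -5$)
$T = \frac{1}{46}$ ($T = \frac{1}{-5 + 51} = \frac{1}{46} \approx 0.021739$)
$B{\left(o \right)} = - \frac{1}{3}$ ($B{\left(o \right)} = \left(- \frac{1}{6}\right) 2 = - \frac{1}{3}$)
$N = \frac{1}{46} \approx 0.021739$
$\left(B{\left(D{\left(2 \right)} \right)} + N\right)^{2} = \left(- \frac{1}{3} + \frac{1}{46}\right)^{2} = \left(- \frac{43}{138}\right)^{2} = \frac{1849}{19044}$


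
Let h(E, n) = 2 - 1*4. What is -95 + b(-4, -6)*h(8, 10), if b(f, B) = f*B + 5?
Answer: -153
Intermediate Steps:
b(f, B) = 5 + B*f (b(f, B) = B*f + 5 = 5 + B*f)
h(E, n) = -2 (h(E, n) = 2 - 4 = -2)
-95 + b(-4, -6)*h(8, 10) = -95 + (5 - 6*(-4))*(-2) = -95 + (5 + 24)*(-2) = -95 + 29*(-2) = -95 - 58 = -153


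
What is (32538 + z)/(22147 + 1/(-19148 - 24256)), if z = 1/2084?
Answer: 735797553243/500820829627 ≈ 1.4692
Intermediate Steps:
z = 1/2084 ≈ 0.00047985
(32538 + z)/(22147 + 1/(-19148 - 24256)) = (32538 + 1/2084)/(22147 + 1/(-19148 - 24256)) = 67809193/(2084*(22147 + 1/(-43404))) = 67809193/(2084*(22147 - 1/43404)) = 67809193/(2084*(961268387/43404)) = (67809193/2084)*(43404/961268387) = 735797553243/500820829627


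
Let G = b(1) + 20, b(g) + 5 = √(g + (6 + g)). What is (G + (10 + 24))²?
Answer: 2409 + 196*√2 ≈ 2686.2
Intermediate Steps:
b(g) = -5 + √(6 + 2*g) (b(g) = -5 + √(g + (6 + g)) = -5 + √(6 + 2*g))
G = 15 + 2*√2 (G = (-5 + √(6 + 2*1)) + 20 = (-5 + √(6 + 2)) + 20 = (-5 + √8) + 20 = (-5 + 2*√2) + 20 = 15 + 2*√2 ≈ 17.828)
(G + (10 + 24))² = ((15 + 2*√2) + (10 + 24))² = ((15 + 2*√2) + 34)² = (49 + 2*√2)²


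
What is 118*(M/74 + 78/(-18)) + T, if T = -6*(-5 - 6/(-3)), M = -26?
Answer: -59362/111 ≈ -534.79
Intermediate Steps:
T = 18 (T = -6*(-5 - 6*(-⅓)) = -6*(-5 + 2) = -6*(-3) = 18)
118*(M/74 + 78/(-18)) + T = 118*(-26/74 + 78/(-18)) + 18 = 118*(-26*1/74 + 78*(-1/18)) + 18 = 118*(-13/37 - 13/3) + 18 = 118*(-520/111) + 18 = -61360/111 + 18 = -59362/111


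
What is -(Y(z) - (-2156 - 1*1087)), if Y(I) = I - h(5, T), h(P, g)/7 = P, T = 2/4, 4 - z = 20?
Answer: -3192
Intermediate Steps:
z = -16 (z = 4 - 1*20 = 4 - 20 = -16)
T = 1/2 (T = 2*(1/4) = 1/2 ≈ 0.50000)
h(P, g) = 7*P
Y(I) = -35 + I (Y(I) = I - 7*5 = I - 1*35 = I - 35 = -35 + I)
-(Y(z) - (-2156 - 1*1087)) = -((-35 - 16) - (-2156 - 1*1087)) = -(-51 - (-2156 - 1087)) = -(-51 - 1*(-3243)) = -(-51 + 3243) = -1*3192 = -3192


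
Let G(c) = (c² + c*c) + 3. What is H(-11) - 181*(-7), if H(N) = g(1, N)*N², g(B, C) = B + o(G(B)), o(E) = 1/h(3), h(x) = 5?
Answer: 7061/5 ≈ 1412.2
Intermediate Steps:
G(c) = 3 + 2*c² (G(c) = (c² + c²) + 3 = 2*c² + 3 = 3 + 2*c²)
o(E) = ⅕ (o(E) = 1/5 = ⅕)
g(B, C) = ⅕ + B (g(B, C) = B + ⅕ = ⅕ + B)
H(N) = 6*N²/5 (H(N) = (⅕ + 1)*N² = 6*N²/5)
H(-11) - 181*(-7) = (6/5)*(-11)² - 181*(-7) = (6/5)*121 + 1267 = 726/5 + 1267 = 7061/5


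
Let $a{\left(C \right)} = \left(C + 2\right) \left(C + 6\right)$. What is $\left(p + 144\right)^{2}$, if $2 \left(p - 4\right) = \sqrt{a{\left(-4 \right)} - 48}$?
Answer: $\left(148 + i \sqrt{13}\right)^{2} \approx 21891.0 + 1067.2 i$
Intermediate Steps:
$a{\left(C \right)} = \left(2 + C\right) \left(6 + C\right)$
$p = 4 + i \sqrt{13}$ ($p = 4 + \frac{\sqrt{\left(12 + \left(-4\right)^{2} + 8 \left(-4\right)\right) - 48}}{2} = 4 + \frac{\sqrt{\left(12 + 16 - 32\right) - 48}}{2} = 4 + \frac{\sqrt{-4 - 48}}{2} = 4 + \frac{\sqrt{-52}}{2} = 4 + \frac{2 i \sqrt{13}}{2} = 4 + i \sqrt{13} \approx 4.0 + 3.6056 i$)
$\left(p + 144\right)^{2} = \left(\left(4 + i \sqrt{13}\right) + 144\right)^{2} = \left(148 + i \sqrt{13}\right)^{2}$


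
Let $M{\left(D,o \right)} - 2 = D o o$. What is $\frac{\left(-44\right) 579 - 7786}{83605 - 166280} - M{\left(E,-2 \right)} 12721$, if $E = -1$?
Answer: $\frac{2103450612}{82675} \approx 25442.0$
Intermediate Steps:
$M{\left(D,o \right)} = 2 + D o^{2}$ ($M{\left(D,o \right)} = 2 + D o o = 2 + D o^{2}$)
$\frac{\left(-44\right) 579 - 7786}{83605 - 166280} - M{\left(E,-2 \right)} 12721 = \frac{\left(-44\right) 579 - 7786}{83605 - 166280} - \left(2 - \left(-2\right)^{2}\right) 12721 = \frac{-25476 - 7786}{-82675} - \left(2 - 4\right) 12721 = \left(-33262\right) \left(- \frac{1}{82675}\right) - \left(2 - 4\right) 12721 = \frac{33262}{82675} - \left(-2\right) 12721 = \frac{33262}{82675} - -25442 = \frac{33262}{82675} + 25442 = \frac{2103450612}{82675}$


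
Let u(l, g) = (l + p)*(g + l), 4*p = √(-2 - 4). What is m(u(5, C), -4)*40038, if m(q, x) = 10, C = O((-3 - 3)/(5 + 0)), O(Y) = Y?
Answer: 400380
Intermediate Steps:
p = I*√6/4 (p = √(-2 - 4)/4 = √(-6)/4 = (I*√6)/4 = I*√6/4 ≈ 0.61237*I)
C = -6/5 (C = (-3 - 3)/(5 + 0) = -6/5 ≈ -1.2000)
u(l, g) = (g + l)*(l + I*√6/4) (u(l, g) = (l + I*√6/4)*(g + l) = (g + l)*(l + I*√6/4))
m(u(5, C), -4)*40038 = 10*40038 = 400380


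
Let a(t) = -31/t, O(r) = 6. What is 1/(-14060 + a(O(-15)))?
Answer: -6/84391 ≈ -7.1098e-5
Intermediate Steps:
1/(-14060 + a(O(-15))) = 1/(-14060 - 31/6) = 1/(-84391/6) = -6/84391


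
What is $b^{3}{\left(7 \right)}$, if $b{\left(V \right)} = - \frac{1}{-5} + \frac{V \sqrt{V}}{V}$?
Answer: $\frac{526}{125} + \frac{178 \sqrt{7}}{25} \approx 23.046$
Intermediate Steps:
$b{\left(V \right)} = \frac{1}{5} + \sqrt{V}$ ($b{\left(V \right)} = \left(-1\right) \left(- \frac{1}{5}\right) + \frac{V^{\frac{3}{2}}}{V} = \frac{1}{5} + \sqrt{V}$)
$b^{3}{\left(7 \right)} = \left(\frac{1}{5} + \sqrt{7}\right)^{3}$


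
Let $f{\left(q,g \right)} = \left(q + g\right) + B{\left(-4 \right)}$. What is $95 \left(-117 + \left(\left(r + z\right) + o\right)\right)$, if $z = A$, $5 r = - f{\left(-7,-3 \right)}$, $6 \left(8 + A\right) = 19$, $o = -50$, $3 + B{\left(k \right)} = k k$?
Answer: $- \frac{98287}{6} \approx -16381.0$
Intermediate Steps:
$B{\left(k \right)} = -3 + k^{2}$ ($B{\left(k \right)} = -3 + k k = -3 + k^{2}$)
$A = - \frac{29}{6}$ ($A = -8 + \frac{1}{6} \cdot 19 = -8 + \frac{19}{6} = - \frac{29}{6} \approx -4.8333$)
$f{\left(q,g \right)} = 13 + g + q$ ($f{\left(q,g \right)} = \left(q + g\right) - \left(3 - \left(-4\right)^{2}\right) = \left(g + q\right) + \left(-3 + 16\right) = \left(g + q\right) + 13 = 13 + g + q$)
$r = - \frac{3}{5}$ ($r = \frac{\left(-1\right) \left(13 - 3 - 7\right)}{5} = \frac{\left(-1\right) 3}{5} = \frac{1}{5} \left(-3\right) = - \frac{3}{5} \approx -0.6$)
$z = - \frac{29}{6} \approx -4.8333$
$95 \left(-117 + \left(\left(r + z\right) + o\right)\right) = 95 \left(-117 - \frac{1663}{30}\right) = 95 \left(- \frac{5173}{30}\right) = - \frac{98287}{6}$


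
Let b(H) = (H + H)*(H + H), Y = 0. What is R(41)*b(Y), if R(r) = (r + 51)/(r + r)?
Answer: 0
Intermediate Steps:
b(H) = 4*H² (b(H) = (2*H)*(2*H) = 4*H²)
R(r) = (51 + r)/(2*r) (R(r) = (51 + r)/((2*r)) = (51 + r)*(1/(2*r)) = (51 + r)/(2*r))
R(41)*b(Y) = ((½)*(51 + 41)/41)*(4*0²) = ((½)*(1/41)*92)*(4*0) = (46/41)*0 = 0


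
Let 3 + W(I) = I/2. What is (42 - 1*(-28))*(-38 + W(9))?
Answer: -2555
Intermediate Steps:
W(I) = -3 + I/2
(42 - 1*(-28))*(-38 + W(9)) = (42 - 1*(-28))*(-38 + (-3 + (½)*9)) = (42 + 28)*(-38 + (-3 + 9/2)) = 70*(-38 + 3/2) = 70*(-73/2) = -2555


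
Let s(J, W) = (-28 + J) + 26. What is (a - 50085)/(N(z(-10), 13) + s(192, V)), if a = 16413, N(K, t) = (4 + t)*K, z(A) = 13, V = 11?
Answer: -11224/137 ≈ -81.927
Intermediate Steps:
s(J, W) = -2 + J
N(K, t) = K*(4 + t)
(a - 50085)/(N(z(-10), 13) + s(192, V)) = (16413 - 50085)/(13*(4 + 13) + (-2 + 192)) = -33672/(13*17 + 190) = -33672/(221 + 190) = -33672/411 = -33672*1/411 = -11224/137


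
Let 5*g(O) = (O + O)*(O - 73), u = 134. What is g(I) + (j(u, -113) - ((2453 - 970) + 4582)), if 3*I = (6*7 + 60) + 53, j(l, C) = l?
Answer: -57347/9 ≈ -6371.9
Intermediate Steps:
I = 155/3 (I = ((6*7 + 60) + 53)/3 = ((42 + 60) + 53)/3 = (102 + 53)/3 = (1/3)*155 = 155/3 ≈ 51.667)
g(O) = 2*O*(-73 + O)/5 (g(O) = ((O + O)*(O - 73))/5 = ((2*O)*(-73 + O))/5 = (2*O*(-73 + O))/5 = 2*O*(-73 + O)/5)
g(I) + (j(u, -113) - ((2453 - 970) + 4582)) = (2/5)*(155/3)*(-73 + 155/3) + (134 - ((2453 - 970) + 4582)) = (2/5)*(155/3)*(-64/3) + (134 - (1483 + 4582)) = -3968/9 + (134 - 1*6065) = -3968/9 + (134 - 6065) = -3968/9 - 5931 = -57347/9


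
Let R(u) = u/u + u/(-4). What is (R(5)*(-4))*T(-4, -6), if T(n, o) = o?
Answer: -6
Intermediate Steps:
R(u) = 1 - u/4 (R(u) = 1 + u*(-¼) = 1 - u/4)
(R(5)*(-4))*T(-4, -6) = ((1 - ¼*5)*(-4))*(-6) = ((1 - 5/4)*(-4))*(-6) = -¼*(-4)*(-6) = 1*(-6) = -6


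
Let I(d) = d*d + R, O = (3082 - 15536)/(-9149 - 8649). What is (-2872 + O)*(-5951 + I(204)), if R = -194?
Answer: -906344386171/8899 ≈ -1.0185e+8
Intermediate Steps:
O = 6227/8899 (O = -12454/(-17798) = -12454*(-1/17798) = 6227/8899 ≈ 0.69974)
I(d) = -194 + d**2 (I(d) = d*d - 194 = d**2 - 194 = -194 + d**2)
(-2872 + O)*(-5951 + I(204)) = (-2872 + 6227/8899)*(-5951 + (-194 + 204**2)) = -25551701*(-5951 + (-194 + 41616))/8899 = -25551701*(-5951 + 41422)/8899 = -25551701/8899*35471 = -906344386171/8899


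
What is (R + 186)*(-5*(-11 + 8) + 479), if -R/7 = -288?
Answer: 1087788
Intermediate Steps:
R = 2016 (R = -7*(-288) = 2016)
(R + 186)*(-5*(-11 + 8) + 479) = (2016 + 186)*(-5*(-11 + 8) + 479) = 2202*(-5*(-3) + 479) = 2202*(15 + 479) = 2202*494 = 1087788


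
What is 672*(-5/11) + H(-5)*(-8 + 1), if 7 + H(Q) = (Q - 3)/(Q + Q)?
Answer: -14413/55 ≈ -262.05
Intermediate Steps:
H(Q) = -7 + (-3 + Q)/(2*Q) (H(Q) = -7 + (Q - 3)/(Q + Q) = -7 + (-3 + Q)/((2*Q)) = -7 + (-3 + Q)*(1/(2*Q)) = -7 + (-3 + Q)/(2*Q))
672*(-5/11) + H(-5)*(-8 + 1) = 672*(-5/11) + ((½)*(-3 - 13*(-5))/(-5))*(-8 + 1) = 672*(-5*1/11) + ((½)*(-⅕)*(-3 + 65))*(-7) = 672*(-5/11) + ((½)*(-⅕)*62)*(-7) = -3360/11 - 31/5*(-7) = -3360/11 + 217/5 = -14413/55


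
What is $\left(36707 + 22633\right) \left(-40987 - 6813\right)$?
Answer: $-2836452000$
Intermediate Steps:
$\left(36707 + 22633\right) \left(-40987 - 6813\right) = 59340 \left(-47800\right) = -2836452000$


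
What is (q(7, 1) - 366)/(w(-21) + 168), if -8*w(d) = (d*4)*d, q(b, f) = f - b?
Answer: 248/35 ≈ 7.0857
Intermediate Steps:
w(d) = -d**2/2 (w(d) = -d*4*d/8 = -4*d*d/8 = -d**2/2)
(q(7, 1) - 366)/(w(-21) + 168) = ((1 - 1*7) - 366)/(-1/2*(-21)**2 + 168) = ((1 - 7) - 366)/(-1/2*441 + 168) = (-6 - 366)/(-441/2 + 168) = -372/(-105/2) = -372*(-2/105) = 248/35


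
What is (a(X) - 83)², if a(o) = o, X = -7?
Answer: 8100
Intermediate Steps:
(a(X) - 83)² = (-7 - 83)² = (-90)² = 8100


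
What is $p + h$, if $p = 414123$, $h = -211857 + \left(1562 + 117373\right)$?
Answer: $321201$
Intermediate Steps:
$h = -92922$ ($h = -211857 + 118935 = -92922$)
$p + h = 414123 - 92922 = 321201$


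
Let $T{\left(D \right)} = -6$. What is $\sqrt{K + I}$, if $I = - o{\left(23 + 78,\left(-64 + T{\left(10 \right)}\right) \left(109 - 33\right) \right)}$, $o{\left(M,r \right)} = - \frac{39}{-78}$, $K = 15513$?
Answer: $\frac{5 \sqrt{2482}}{2} \approx 124.55$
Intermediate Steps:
$o{\left(M,r \right)} = \frac{1}{2}$ ($o{\left(M,r \right)} = \left(-39\right) \left(- \frac{1}{78}\right) = \frac{1}{2}$)
$I = - \frac{1}{2}$ ($I = \left(-1\right) \frac{1}{2} = - \frac{1}{2} \approx -0.5$)
$\sqrt{K + I} = \sqrt{15513 - \frac{1}{2}} = \sqrt{\frac{31025}{2}} = \frac{5 \sqrt{2482}}{2}$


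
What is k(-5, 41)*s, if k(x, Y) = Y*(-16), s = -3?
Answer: 1968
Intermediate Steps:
k(x, Y) = -16*Y
k(-5, 41)*s = -16*41*(-3) = -656*(-3) = 1968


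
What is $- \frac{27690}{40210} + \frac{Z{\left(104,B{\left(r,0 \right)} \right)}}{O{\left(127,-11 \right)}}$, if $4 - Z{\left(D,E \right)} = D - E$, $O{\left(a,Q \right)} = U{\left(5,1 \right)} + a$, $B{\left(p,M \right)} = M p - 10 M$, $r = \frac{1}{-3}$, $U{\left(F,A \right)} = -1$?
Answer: $- \frac{375497}{253323} \approx -1.4823$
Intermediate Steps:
$r = - \frac{1}{3} \approx -0.33333$
$B{\left(p,M \right)} = - 10 M + M p$
$O{\left(a,Q \right)} = -1 + a$
$Z{\left(D,E \right)} = 4 + E - D$ ($Z{\left(D,E \right)} = 4 - \left(D - E\right) = 4 + E - D$)
$- \frac{27690}{40210} + \frac{Z{\left(104,B{\left(r,0 \right)} \right)}}{O{\left(127,-11 \right)}} = - \frac{27690}{40210} + \frac{4 + 0 \left(-10 - \frac{1}{3}\right) - 104}{-1 + 127} = \left(-27690\right) \frac{1}{40210} + \frac{4 + 0 \left(- \frac{31}{3}\right) - 104}{126} = - \frac{2769}{4021} + \left(4 + 0 - 104\right) \frac{1}{126} = - \frac{2769}{4021} - \frac{50}{63} = - \frac{375497}{253323}$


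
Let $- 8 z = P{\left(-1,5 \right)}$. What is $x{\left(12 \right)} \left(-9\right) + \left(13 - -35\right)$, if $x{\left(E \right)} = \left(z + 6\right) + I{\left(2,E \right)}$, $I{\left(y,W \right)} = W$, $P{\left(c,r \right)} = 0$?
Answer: $-114$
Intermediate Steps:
$z = 0$ ($z = \left(- \frac{1}{8}\right) 0 = 0$)
$x{\left(E \right)} = 6 + E$ ($x{\left(E \right)} = \left(0 + 6\right) + E = 6 + E$)
$x{\left(12 \right)} \left(-9\right) + \left(13 - -35\right) = \left(6 + 12\right) \left(-9\right) + \left(13 - -35\right) = 18 \left(-9\right) + \left(13 + 35\right) = -162 + 48 = -114$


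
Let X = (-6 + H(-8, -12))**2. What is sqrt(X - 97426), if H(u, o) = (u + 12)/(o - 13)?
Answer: I*sqrt(60867534)/25 ≈ 312.07*I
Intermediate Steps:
H(u, o) = (12 + u)/(-13 + o)
X = 23716/625 (X = (-6 + (12 - 8)/(-13 - 12))**2 = (-6 + 4/(-25))**2 = (-6 - 1/25*4)**2 = (-6 - 4/25)**2 = (-154/25)**2 = 23716/625 ≈ 37.946)
sqrt(X - 97426) = sqrt(23716/625 - 97426) = sqrt(-60867534/625) = I*sqrt(60867534)/25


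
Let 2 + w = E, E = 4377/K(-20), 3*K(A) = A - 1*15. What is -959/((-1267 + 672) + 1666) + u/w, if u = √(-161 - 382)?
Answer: -137/153 - 35*I*√543/13201 ≈ -0.89542 - 0.061782*I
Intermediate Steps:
K(A) = -5 + A/3 (K(A) = (A - 1*15)/3 = (A - 15)/3 = (-15 + A)/3 = -5 + A/3)
E = -13131/35 (E = 4377/(-5 + (⅓)*(-20)) = 4377/(-5 - 20/3) = 4377/(-35/3) = 4377*(-3/35) = -13131/35 ≈ -375.17)
u = I*√543 (u = √(-543) = I*√543 ≈ 23.302*I)
w = -13201/35 (w = -2 - 13131/35 = -13201/35 ≈ -377.17)
-959/((-1267 + 672) + 1666) + u/w = -959/((-1267 + 672) + 1666) + (I*√543)/(-13201/35) = -959/(-595 + 1666) + (I*√543)*(-35/13201) = -959/1071 - 35*I*√543/13201 = -959*1/1071 - 35*I*√543/13201 = -137/153 - 35*I*√543/13201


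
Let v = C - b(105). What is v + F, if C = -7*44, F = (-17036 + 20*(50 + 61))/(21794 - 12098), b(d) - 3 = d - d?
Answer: -94696/303 ≈ -312.53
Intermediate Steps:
b(d) = 3 (b(d) = 3 + (d - d) = 3 + 0 = 3)
F = -463/303 (F = (-17036 + 20*111)/9696 = (-17036 + 2220)*(1/9696) = -14816*1/9696 = -463/303 ≈ -1.5281)
C = -308
v = -311 (v = -308 - 1*3 = -308 - 3 = -311)
v + F = -311 - 463/303 = -94696/303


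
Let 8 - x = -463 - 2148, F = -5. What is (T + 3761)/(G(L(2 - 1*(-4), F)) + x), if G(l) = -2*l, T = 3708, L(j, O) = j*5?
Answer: 7469/2559 ≈ 2.9187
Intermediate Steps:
L(j, O) = 5*j
x = 2619 (x = 8 - (-463 - 2148) = 8 - 1*(-2611) = 8 + 2611 = 2619)
(T + 3761)/(G(L(2 - 1*(-4), F)) + x) = (3708 + 3761)/(-10*(2 - 1*(-4)) + 2619) = 7469/(-10*(2 + 4) + 2619) = 7469/(-10*6 + 2619) = 7469/(-2*30 + 2619) = 7469/(-60 + 2619) = 7469/2559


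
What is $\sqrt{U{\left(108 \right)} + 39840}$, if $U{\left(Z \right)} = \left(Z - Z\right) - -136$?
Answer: $2 \sqrt{9994} \approx 199.94$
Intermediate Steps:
$U{\left(Z \right)} = 136$ ($U{\left(Z \right)} = 0 + 136 = 136$)
$\sqrt{U{\left(108 \right)} + 39840} = \sqrt{136 + 39840} = \sqrt{39976} = 2 \sqrt{9994}$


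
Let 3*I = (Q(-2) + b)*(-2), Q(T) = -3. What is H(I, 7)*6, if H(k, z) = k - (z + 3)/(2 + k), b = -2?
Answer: 35/4 ≈ 8.7500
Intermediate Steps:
I = 10/3 (I = ((-3 - 2)*(-2))/3 = (-5*(-2))/3 = (⅓)*10 = 10/3 ≈ 3.3333)
H(k, z) = k - (3 + z)/(2 + k)
H(I, 7)*6 = ((-3 + (10/3)² - 1*7 + 2*(10/3))/(2 + 10/3))*6 = ((-3 + 100/9 - 7 + 20/3)/(16/3))*6 = ((3/16)*(70/9))*6 = (35/24)*6 = 35/4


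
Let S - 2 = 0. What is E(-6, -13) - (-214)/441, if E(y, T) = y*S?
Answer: -5078/441 ≈ -11.515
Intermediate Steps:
S = 2 (S = 2 + 0 = 2)
E(y, T) = 2*y (E(y, T) = y*2 = 2*y)
E(-6, -13) - (-214)/441 = 2*(-6) - (-214)/441 = -12 - (-214)/441 = -12 - 1*(-214/441) = -12 + 214/441 = -5078/441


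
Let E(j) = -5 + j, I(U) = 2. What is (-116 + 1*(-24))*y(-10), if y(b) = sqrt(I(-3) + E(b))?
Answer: -140*I*sqrt(13) ≈ -504.78*I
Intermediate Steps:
y(b) = sqrt(-3 + b) (y(b) = sqrt(2 + (-5 + b)) = sqrt(-3 + b))
(-116 + 1*(-24))*y(-10) = (-116 + 1*(-24))*sqrt(-3 - 10) = (-116 - 24)*sqrt(-13) = -140*I*sqrt(13)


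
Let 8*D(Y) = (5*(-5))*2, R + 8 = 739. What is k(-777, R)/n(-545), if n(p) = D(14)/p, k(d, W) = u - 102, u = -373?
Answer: -41420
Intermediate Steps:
R = 731 (R = -8 + 739 = 731)
D(Y) = -25/4 (D(Y) = ((5*(-5))*2)/8 = (-25*2)/8 = (1/8)*(-50) = -25/4)
k(d, W) = -475 (k(d, W) = -373 - 102 = -475)
n(p) = -25/(4*p)
k(-777, R)/n(-545) = -475/((-25/4/(-545))) = -475/((-25/4*(-1/545))) = -475/5/436 = -475*436/5 = -41420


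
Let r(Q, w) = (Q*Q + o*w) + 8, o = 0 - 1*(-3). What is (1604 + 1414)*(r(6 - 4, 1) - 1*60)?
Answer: -135810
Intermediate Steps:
o = 3 (o = 0 + 3 = 3)
r(Q, w) = 8 + Q² + 3*w (r(Q, w) = (Q*Q + 3*w) + 8 = (Q² + 3*w) + 8 = 8 + Q² + 3*w)
(1604 + 1414)*(r(6 - 4, 1) - 1*60) = (1604 + 1414)*((8 + (6 - 4)² + 3*1) - 1*60) = 3018*((8 + 2² + 3) - 60) = 3018*((8 + 4 + 3) - 60) = 3018*(15 - 60) = 3018*(-45) = -135810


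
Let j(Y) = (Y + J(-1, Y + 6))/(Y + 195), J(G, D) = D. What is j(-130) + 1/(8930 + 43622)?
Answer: -13348143/3415880 ≈ -3.9077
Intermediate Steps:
j(Y) = (6 + 2*Y)/(195 + Y) (j(Y) = (Y + (Y + 6))/(Y + 195) = (Y + (6 + Y))/(195 + Y) = (6 + 2*Y)/(195 + Y))
j(-130) + 1/(8930 + 43622) = 2*(3 - 130)/(195 - 130) + 1/(8930 + 43622) = 2*(-127)/65 + 1/52552 = 2*(1/65)*(-127) + 1/52552 = -254/65 + 1/52552 = -13348143/3415880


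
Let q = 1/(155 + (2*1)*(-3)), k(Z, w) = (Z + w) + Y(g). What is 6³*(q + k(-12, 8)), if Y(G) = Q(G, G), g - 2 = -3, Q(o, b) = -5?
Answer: -289440/149 ≈ -1942.6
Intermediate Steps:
g = -1 (g = 2 - 3 = -1)
Y(G) = -5
k(Z, w) = -5 + Z + w (k(Z, w) = (Z + w) - 5 = -5 + Z + w)
q = 1/149 (q = 1/(155 + 2*(-3)) = 1/(155 - 6) = 1/149 ≈ 0.0067114)
6³*(q + k(-12, 8)) = 6³*(1/149 + (-5 - 12 + 8)) = 216*(1/149 - 9) = 216*(-1340/149) = -289440/149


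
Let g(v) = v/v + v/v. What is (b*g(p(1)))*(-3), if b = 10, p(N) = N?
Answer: -60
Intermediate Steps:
g(v) = 2 (g(v) = 1 + 1 = 2)
(b*g(p(1)))*(-3) = (10*2)*(-3) = 20*(-3) = -60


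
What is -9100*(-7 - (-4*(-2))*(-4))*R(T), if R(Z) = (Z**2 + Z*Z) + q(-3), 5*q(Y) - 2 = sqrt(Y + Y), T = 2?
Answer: -1911000 - 45500*I*sqrt(6) ≈ -1.911e+6 - 1.1145e+5*I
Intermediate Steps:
q(Y) = 2/5 + sqrt(2)*sqrt(Y)/5 (q(Y) = 2/5 + sqrt(Y + Y)/5 = 2/5 + sqrt(2*Y)/5 = 2/5 + (sqrt(2)*sqrt(Y))/5 = 2/5 + sqrt(2)*sqrt(Y)/5)
R(Z) = 2/5 + 2*Z**2 + I*sqrt(6)/5 (R(Z) = (Z**2 + Z*Z) + (2/5 + sqrt(2)*sqrt(-3)/5) = (Z**2 + Z**2) + (2/5 + sqrt(2)*(I*sqrt(3))/5) = 2*Z**2 + (2/5 + I*sqrt(6)/5) = 2/5 + 2*Z**2 + I*sqrt(6)/5)
-9100*(-7 - (-4*(-2))*(-4))*R(T) = -9100*(-7 - (-4*(-2))*(-4))*(2/5 + 2*2**2 + I*sqrt(6)/5) = -9100*(-7 - 8*(-4))*(2/5 + 2*4 + I*sqrt(6)/5) = -9100*(-7 - 1*(-32))*(2/5 + 8 + I*sqrt(6)/5) = -9100*(-7 + 32)*(42/5 + I*sqrt(6)/5) = -227500*(42/5 + I*sqrt(6)/5) = -9100*(210 + 5*I*sqrt(6)) = -1911000 - 45500*I*sqrt(6)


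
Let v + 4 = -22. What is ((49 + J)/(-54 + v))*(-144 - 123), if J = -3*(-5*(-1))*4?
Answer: -2937/80 ≈ -36.713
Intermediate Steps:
v = -26 (v = -4 - 22 = -26)
J = -60 (J = -15*4 = -60)
((49 + J)/(-54 + v))*(-144 - 123) = ((49 - 60)/(-54 - 26))*(-144 - 123) = -11/(-80)*(-267) = -11*(-1/80)*(-267) = (11/80)*(-267) = -2937/80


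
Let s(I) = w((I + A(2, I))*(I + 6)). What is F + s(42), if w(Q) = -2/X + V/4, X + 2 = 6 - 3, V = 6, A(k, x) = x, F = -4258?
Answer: -8517/2 ≈ -4258.5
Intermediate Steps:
X = 1 (X = -2 + (6 - 3) = -2 + 3 = 1)
w(Q) = -1/2 (w(Q) = -2/1 + 6/4 = -2*1 + 6*(1/4) = -2 + 3/2 = -1/2)
s(I) = -1/2
F + s(42) = -4258 - 1/2 = -8517/2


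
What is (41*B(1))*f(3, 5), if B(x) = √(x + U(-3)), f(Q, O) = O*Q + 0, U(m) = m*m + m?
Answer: 615*√7 ≈ 1627.1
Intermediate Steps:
U(m) = m + m² (U(m) = m² + m = m + m²)
f(Q, O) = O*Q
B(x) = √(6 + x) (B(x) = √(x - 3*(1 - 3)) = √(x - 3*(-2)) = √(x + 6) = √(6 + x))
(41*B(1))*f(3, 5) = (41*√(6 + 1))*(5*3) = (41*√7)*15 = 615*√7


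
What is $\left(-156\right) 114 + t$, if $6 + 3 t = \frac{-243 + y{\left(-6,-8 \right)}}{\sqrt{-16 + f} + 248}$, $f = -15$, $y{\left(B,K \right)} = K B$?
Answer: $\frac{- 17786 \sqrt{31} + 4410993 i}{\sqrt{31} - 248 i} \approx -17786.0 + 0.0058813 i$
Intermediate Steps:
$y{\left(B,K \right)} = B K$
$t = -2 - \frac{65}{248 + i \sqrt{31}}$ ($t = -2 + \frac{\left(-243 - -48\right) \frac{1}{\sqrt{-16 - 15} + 248}}{3} = -2 + \frac{\left(-243 + 48\right) \frac{1}{\sqrt{-31} + 248}}{3} = -2 + \frac{\left(-195\right) \frac{1}{i \sqrt{31} + 248}}{3} = -2 + \frac{\left(-195\right) \frac{1}{248 + i \sqrt{31}}}{3} = -2 - \frac{65}{248 + i \sqrt{31}} \approx -2.262 + 0.0058813 i$)
$\left(-156\right) 114 + t = \left(-156\right) 114 + \frac{- 2 \sqrt{31} + 561 i}{\sqrt{31} - 248 i} = -17784 + \frac{- 2 \sqrt{31} + 561 i}{\sqrt{31} - 248 i}$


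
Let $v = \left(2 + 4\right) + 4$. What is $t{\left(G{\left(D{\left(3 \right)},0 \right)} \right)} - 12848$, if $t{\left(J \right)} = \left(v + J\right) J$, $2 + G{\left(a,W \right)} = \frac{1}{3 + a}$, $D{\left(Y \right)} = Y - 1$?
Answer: $- \frac{321569}{25} \approx -12863.0$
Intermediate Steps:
$v = 10$ ($v = 6 + 4 = 10$)
$D{\left(Y \right)} = -1 + Y$
$G{\left(a,W \right)} = -2 + \frac{1}{3 + a}$
$t{\left(J \right)} = J \left(10 + J\right)$ ($t{\left(J \right)} = \left(10 + J\right) J = J \left(10 + J\right)$)
$t{\left(G{\left(D{\left(3 \right)},0 \right)} \right)} - 12848 = \frac{-5 - 2 \left(-1 + 3\right)}{3 + \left(-1 + 3\right)} \left(10 + \frac{-5 - 2 \left(-1 + 3\right)}{3 + \left(-1 + 3\right)}\right) - 12848 = \frac{-5 - 4}{3 + 2} \left(10 + \frac{-5 - 4}{3 + 2}\right) - 12848 = \frac{-5 - 4}{5} \left(10 + \frac{-5 - 4}{5}\right) - 12848 = \frac{1}{5} \left(-9\right) \left(10 + \frac{1}{5} \left(-9\right)\right) - 12848 = - \frac{9 \left(10 - \frac{9}{5}\right)}{5} - 12848 = \left(- \frac{9}{5}\right) \frac{41}{5} - 12848 = - \frac{369}{25} - 12848 = - \frac{321569}{25}$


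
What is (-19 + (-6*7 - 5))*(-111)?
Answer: 7326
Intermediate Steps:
(-19 + (-6*7 - 5))*(-111) = (-19 + (-42 - 5))*(-111) = (-19 - 47)*(-111) = -66*(-111) = 7326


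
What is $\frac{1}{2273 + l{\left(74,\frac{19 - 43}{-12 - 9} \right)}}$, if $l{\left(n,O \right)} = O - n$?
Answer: $\frac{7}{15401} \approx 0.00045452$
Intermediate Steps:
$\frac{1}{2273 + l{\left(74,\frac{19 - 43}{-12 - 9} \right)}} = \frac{1}{2273 - \left(74 - \frac{19 - 43}{-12 - 9}\right)} = \frac{1}{2273 - \left(74 + \frac{24}{-21}\right)} = \frac{1}{2273 - \frac{510}{7}} = \frac{1}{\frac{15401}{7}} = \frac{7}{15401}$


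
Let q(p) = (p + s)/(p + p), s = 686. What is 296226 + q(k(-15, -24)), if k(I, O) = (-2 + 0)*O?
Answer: 14219215/48 ≈ 2.9623e+5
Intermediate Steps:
k(I, O) = -2*O
q(p) = (686 + p)/(2*p) (q(p) = (p + 686)/(p + p) = (686 + p)/((2*p)) = (686 + p)*(1/(2*p)) = (686 + p)/(2*p))
296226 + q(k(-15, -24)) = 296226 + (686 - 2*(-24))/(2*((-2*(-24)))) = 296226 + (½)*(686 + 48)/48 = 296226 + (½)*(1/48)*734 = 296226 + 367/48 = 14219215/48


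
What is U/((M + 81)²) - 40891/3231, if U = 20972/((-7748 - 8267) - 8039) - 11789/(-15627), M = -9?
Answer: -1475579662736695/116592632947008 ≈ -12.656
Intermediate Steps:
U = -7359473/62648643 (U = 20972/(-16015 - 8039) - 11789*(-1/15627) = 20972/(-24054) + 11789/15627 = 20972*(-1/24054) + 11789/15627 = -10486/12027 + 11789/15627 = -7359473/62648643 ≈ -0.11747)
U/((M + 81)²) - 40891/3231 = -7359473/(62648643*(-9 + 81)²) - 40891/3231 = -7359473/(62648643*(72²)) - 40891*1/3231 = -7359473/62648643/5184 - 40891/3231 = -7359473/62648643*1/5184 - 40891/3231 = -7359473/324770565312 - 40891/3231 = -1475579662736695/116592632947008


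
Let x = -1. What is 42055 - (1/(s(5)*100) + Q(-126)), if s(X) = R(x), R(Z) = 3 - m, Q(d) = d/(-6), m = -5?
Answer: 33627199/800 ≈ 42034.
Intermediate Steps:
Q(d) = -d/6 (Q(d) = d*(-⅙) = -d/6)
R(Z) = 8 (R(Z) = 3 - 1*(-5) = 3 + 5 = 8)
s(X) = 8
42055 - (1/(s(5)*100) + Q(-126)) = 42055 - (1/(8*100) - ⅙*(-126)) = 42055 - (1/800 + 21) = 42055 - 1*16801/800 = 42055 - 16801/800 = 33627199/800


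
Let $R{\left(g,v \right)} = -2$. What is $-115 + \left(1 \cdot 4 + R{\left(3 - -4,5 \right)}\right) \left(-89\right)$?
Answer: $-293$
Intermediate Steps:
$-115 + \left(1 \cdot 4 + R{\left(3 - -4,5 \right)}\right) \left(-89\right) = -115 + \left(1 \cdot 4 - 2\right) \left(-89\right) = -115 + \left(4 - 2\right) \left(-89\right) = -115 + 2 \left(-89\right) = -115 - 178 = -293$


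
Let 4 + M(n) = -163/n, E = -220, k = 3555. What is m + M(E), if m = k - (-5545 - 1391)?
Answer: 2307303/220 ≈ 10488.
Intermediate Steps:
M(n) = -4 - 163/n
m = 10491 (m = 3555 - (-5545 - 1391) = 3555 - 1*(-6936) = 3555 + 6936 = 10491)
m + M(E) = 10491 + (-4 - 163/(-220)) = 10491 + (-4 - 163*(-1/220)) = 10491 + (-4 + 163/220) = 10491 - 717/220 = 2307303/220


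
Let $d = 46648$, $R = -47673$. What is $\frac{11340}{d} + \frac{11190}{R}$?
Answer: $\frac{221675}{26474406} \approx 0.0083732$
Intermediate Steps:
$\frac{11340}{d} + \frac{11190}{R} = \frac{11340}{46648} + \frac{11190}{-47673} = 11340 \cdot \frac{1}{46648} + 11190 \left(- \frac{1}{47673}\right) = \frac{405}{1666} - \frac{3730}{15891} = \frac{221675}{26474406}$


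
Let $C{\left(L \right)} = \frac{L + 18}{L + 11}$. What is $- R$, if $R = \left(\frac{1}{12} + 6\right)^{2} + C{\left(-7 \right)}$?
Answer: $- \frac{5725}{144} \approx -39.757$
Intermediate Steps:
$C{\left(L \right)} = \frac{18 + L}{11 + L}$
$R = \frac{5725}{144}$ ($R = \left(\frac{1}{12} + 6\right)^{2} + \frac{18 - 7}{11 - 7} = \left(\frac{1}{12} + 6\right)^{2} + \frac{1}{4} \cdot 11 = \left(\frac{73}{12}\right)^{2} + \frac{1}{4} \cdot 11 = \frac{5329}{144} + \frac{11}{4} = \frac{5725}{144} \approx 39.757$)
$- R = \left(-1\right) \frac{5725}{144} = - \frac{5725}{144}$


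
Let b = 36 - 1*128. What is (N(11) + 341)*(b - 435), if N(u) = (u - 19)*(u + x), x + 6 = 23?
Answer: -61659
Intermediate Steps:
x = 17 (x = -6 + 23 = 17)
N(u) = (-19 + u)*(17 + u) (N(u) = (u - 19)*(u + 17) = (-19 + u)*(17 + u))
b = -92 (b = 36 - 128 = -92)
(N(11) + 341)*(b - 435) = ((-323 + 11**2 - 2*11) + 341)*(-92 - 435) = ((-323 + 121 - 22) + 341)*(-527) = (-224 + 341)*(-527) = 117*(-527) = -61659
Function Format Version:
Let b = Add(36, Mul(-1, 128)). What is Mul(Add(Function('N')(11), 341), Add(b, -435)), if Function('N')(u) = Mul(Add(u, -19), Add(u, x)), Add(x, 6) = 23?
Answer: -61659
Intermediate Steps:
x = 17 (x = Add(-6, 23) = 17)
Function('N')(u) = Mul(Add(-19, u), Add(17, u)) (Function('N')(u) = Mul(Add(u, -19), Add(u, 17)) = Mul(Add(-19, u), Add(17, u)))
b = -92 (b = Add(36, -128) = -92)
Mul(Add(Function('N')(11), 341), Add(b, -435)) = Mul(Add(Add(-323, Pow(11, 2), Mul(-2, 11)), 341), Add(-92, -435)) = Mul(Add(Add(-323, 121, -22), 341), -527) = Mul(Add(-224, 341), -527) = Mul(117, -527) = -61659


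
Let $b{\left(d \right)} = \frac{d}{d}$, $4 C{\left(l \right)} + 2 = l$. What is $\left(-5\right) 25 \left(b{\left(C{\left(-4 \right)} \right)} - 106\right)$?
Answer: $13125$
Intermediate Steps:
$C{\left(l \right)} = - \frac{1}{2} + \frac{l}{4}$
$b{\left(d \right)} = 1$
$\left(-5\right) 25 \left(b{\left(C{\left(-4 \right)} \right)} - 106\right) = \left(-5\right) 25 \left(1 - 106\right) = \left(-125\right) \left(-105\right) = 13125$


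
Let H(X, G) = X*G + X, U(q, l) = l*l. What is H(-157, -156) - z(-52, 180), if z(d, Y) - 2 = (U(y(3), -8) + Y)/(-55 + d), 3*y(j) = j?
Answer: 2603875/107 ≈ 24335.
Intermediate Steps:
y(j) = j/3
U(q, l) = l²
z(d, Y) = 2 + (64 + Y)/(-55 + d) (z(d, Y) = 2 + ((-8)² + Y)/(-55 + d) = 2 + (64 + Y)/(-55 + d))
H(X, G) = X + G*X (H(X, G) = G*X + X = X + G*X)
H(-157, -156) - z(-52, 180) = -157*(1 - 156) - (-46 + 180 + 2*(-52))/(-55 - 52) = -157*(-155) - (-46 + 180 - 104)/(-107) = 24335 - (-1)*30/107 = 24335 - 1*(-30/107) = 24335 + 30/107 = 2603875/107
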